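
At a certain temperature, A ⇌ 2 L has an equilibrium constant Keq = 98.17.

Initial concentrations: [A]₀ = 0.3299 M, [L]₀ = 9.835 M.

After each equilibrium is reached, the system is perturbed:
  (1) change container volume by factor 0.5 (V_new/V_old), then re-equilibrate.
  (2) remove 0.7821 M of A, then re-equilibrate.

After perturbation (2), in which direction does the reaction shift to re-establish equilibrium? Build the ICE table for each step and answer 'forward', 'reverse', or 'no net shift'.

Direction: reverse

Q₀ = 293.2 vs Keq = 98.17 ⇒ Q>K, reverse
Step 1:
                  A         L
  init       0.3299     9.835
  Δ          0.4744   -0.9489
  eq         0.8043     8.886
  solve Keq expr → x = -0.4744; check Q = 98.17
Then change container volume by factor 0.5 (V_new/V_old).
Step 2:
                  A         L
  init        1.609     17.77
  Δ          0.9546    -1.909
  eq          2.563     15.86
  solve Keq expr → x = -0.9546; check Q = 98.17
Then remove 0.7821 M of A.
Step 3:
                  A         L
  init        1.781     15.86
  Δ          0.4808   -0.9615
  eq          2.262      14.9
  solve Keq expr → x = -0.4808; check Q = 98.17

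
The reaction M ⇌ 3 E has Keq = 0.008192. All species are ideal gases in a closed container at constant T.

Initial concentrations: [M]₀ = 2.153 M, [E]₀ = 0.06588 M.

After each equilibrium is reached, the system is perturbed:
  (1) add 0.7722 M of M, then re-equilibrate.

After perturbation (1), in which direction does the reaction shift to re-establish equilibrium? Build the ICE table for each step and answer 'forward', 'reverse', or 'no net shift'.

Q₀ = 1.3281e-04 vs Keq = 0.008192 ⇒ Q<K, forward
Step 1:
                    M           E
  Initial       2.153     0.06588
  Change     -0.06394      0.1918
  Equil         2.089      0.2577
  solve Keq expr → x = 0.06394; check Q = 0.008192
Then add 0.7722 M of M.
Step 2:
                    M           E
  Initial       2.861      0.2577
  Change    -0.009391     0.02817
  Equil         2.852      0.2859
  solve Keq expr → x = 0.009391; check Q = 0.008192

Direction: forward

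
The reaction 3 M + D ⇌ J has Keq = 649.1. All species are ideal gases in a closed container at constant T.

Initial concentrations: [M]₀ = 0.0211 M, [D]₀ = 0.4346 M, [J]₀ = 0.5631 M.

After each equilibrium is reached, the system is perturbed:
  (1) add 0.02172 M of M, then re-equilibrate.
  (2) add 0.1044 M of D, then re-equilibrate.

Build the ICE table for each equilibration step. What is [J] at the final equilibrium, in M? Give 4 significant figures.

Q₀ = 1.3793e+05 vs Keq = 649.1 ⇒ Q>K, reverse
Step 1:
                   M          D          J
  Initial     0.0211     0.4346     0.5631
  Change     0.09931     0.0331    -0.0331
  Equil       0.1204     0.4677       0.53
  solve Keq expr → x = -0.0331; check Q = 649.1
Then add 0.02172 M of M.
Step 2:
                   M          D          J
  Initial     0.1421     0.4677       0.53
  Change     -0.0206  -0.006868   0.006868
  Equil       0.1215     0.4608     0.5369
  solve Keq expr → x = 0.006868; check Q = 649.1
Then add 0.1044 M of D.
Step 3:
                   M          D          J
  Initial     0.1215     0.5652     0.5369
  Change   -0.007646  -0.002549   0.002549
  Equil       0.1139     0.5627     0.5394
  solve Keq expr → x = 0.002549; check Q = 649.1

[J]_eq = 0.5394 M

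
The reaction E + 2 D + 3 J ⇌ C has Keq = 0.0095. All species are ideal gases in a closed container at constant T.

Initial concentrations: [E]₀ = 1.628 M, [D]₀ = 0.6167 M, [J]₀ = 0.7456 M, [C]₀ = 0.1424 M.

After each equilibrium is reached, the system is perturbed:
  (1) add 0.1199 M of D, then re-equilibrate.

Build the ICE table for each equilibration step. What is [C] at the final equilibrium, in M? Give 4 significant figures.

[C]_eq = 0.02162 M

Q₀ = 0.5549 vs Keq = 0.0095 ⇒ Q>K, reverse
Step 1:
                  E         D         J         C
  init        1.628    0.6167    0.7456    0.1424
  Δ          0.1248    0.2497    0.3745   -0.1248
  eq          1.753    0.8664      1.12   0.01756
  solve Keq expr → x = -0.1248; check Q = 0.0095
Then add 0.1199 M of D.
Step 2:
                  E         D         J         C
  init        1.753    0.9863      1.12   0.01756
  Δ       -0.004054 -0.008108  -0.01216  0.004054
  eq          1.749    0.9782     1.108   0.02162
  solve Keq expr → x = 0.004054; check Q = 0.0095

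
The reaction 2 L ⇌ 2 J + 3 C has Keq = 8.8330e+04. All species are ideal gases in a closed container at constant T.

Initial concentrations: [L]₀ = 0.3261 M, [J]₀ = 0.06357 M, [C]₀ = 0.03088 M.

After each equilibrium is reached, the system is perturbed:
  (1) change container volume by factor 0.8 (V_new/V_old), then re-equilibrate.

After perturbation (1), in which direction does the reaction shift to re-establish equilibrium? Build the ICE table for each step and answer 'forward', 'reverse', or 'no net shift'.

Q₀ = 1.1190e-06 vs Keq = 8.8330e+04 ⇒ Q<K, forward
Step 1:
                    L           J           C
  init         0.3261     0.06357     0.03088
  Δ           -0.3256      0.3256      0.4884
  eq       4.9002e-04      0.3892      0.5193
  solve Keq expr → x = 0.1628; check Q = 8.8330e+04
Then change container volume by factor 0.8 (V_new/V_old).
Step 2:
                    L           J           C
  init     6.1253e-04      0.4865      0.6491
  Δ        2.4236e-04 -2.4236e-04 -3.6354e-04
  eq       8.5489e-04      0.4862      0.6488
  solve Keq expr → x = -1.2118e-04; check Q = 8.8330e+04

Direction: reverse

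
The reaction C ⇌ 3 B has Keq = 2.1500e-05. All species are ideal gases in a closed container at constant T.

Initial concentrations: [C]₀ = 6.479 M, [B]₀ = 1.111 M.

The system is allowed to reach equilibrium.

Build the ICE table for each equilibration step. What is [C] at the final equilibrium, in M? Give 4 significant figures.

[C]_eq = 6.832 M

Q₀ = 0.2117 vs Keq = 2.1500e-05 ⇒ Q>K, reverse
Step 1:
                    C           B
  init          6.479       1.111
  Δ            0.3527      -1.058
  eq            6.832     0.05276
  solve Keq expr → x = -0.3527; check Q = 2.1500e-05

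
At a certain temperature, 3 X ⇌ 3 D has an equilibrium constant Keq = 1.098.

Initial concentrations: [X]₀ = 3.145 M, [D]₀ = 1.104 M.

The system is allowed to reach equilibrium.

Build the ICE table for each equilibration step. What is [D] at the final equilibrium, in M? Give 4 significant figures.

Q₀ = 0.04326 vs Keq = 1.098 ⇒ Q<K, forward
Step 1:
                  X         D
  I           3.145     1.104
  C          -1.054     1.054
  E           2.091     2.158
  solve Keq expr → x = 0.3512; check Q = 1.098

[D]_eq = 2.158 M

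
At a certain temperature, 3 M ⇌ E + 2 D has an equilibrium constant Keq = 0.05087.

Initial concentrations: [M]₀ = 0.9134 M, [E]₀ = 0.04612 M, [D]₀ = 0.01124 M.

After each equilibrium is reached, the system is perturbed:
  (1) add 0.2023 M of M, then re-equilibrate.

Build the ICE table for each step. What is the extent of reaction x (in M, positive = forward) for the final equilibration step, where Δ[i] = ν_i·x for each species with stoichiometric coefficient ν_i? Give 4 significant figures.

Q₀ = 7.6461e-06 vs Keq = 0.05087 ⇒ Q<K, forward
Step 1:
                    M           E           D
  Initial      0.9134     0.04612     0.01124
  Change      -0.3447      0.1149      0.2298
  Equil        0.5687       0.161       0.241
  solve Keq expr → x = 0.1149; check Q = 0.05087
Then add 0.2023 M of M.
Step 2:
                    M           E           D
  Initial       0.771       0.161       0.241
  Change     -0.08295     0.02765      0.0553
  Equil         0.688      0.1887      0.2963
  solve Keq expr → x = 0.02765; check Q = 0.05087

x = 0.02765 M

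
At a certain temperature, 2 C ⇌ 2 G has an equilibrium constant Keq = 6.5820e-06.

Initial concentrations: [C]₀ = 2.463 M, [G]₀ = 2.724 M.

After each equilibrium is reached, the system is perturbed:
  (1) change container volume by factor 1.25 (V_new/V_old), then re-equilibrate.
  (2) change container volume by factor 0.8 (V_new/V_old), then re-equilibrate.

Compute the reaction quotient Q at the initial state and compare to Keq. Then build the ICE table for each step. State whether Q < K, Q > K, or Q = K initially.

Q₀ = 1.223 vs Keq = 6.5820e-06 ⇒ Q>K, reverse
Step 1:
                  C         G
  init        2.463     2.724
  Δ           2.711    -2.711
  eq          5.174   0.01327
  solve Keq expr → x = -1.355; check Q = 6.5820e-06
Then change container volume by factor 1.25 (V_new/V_old).
Step 2:
                  C         G
  init        4.139   0.01062
  Δ               0         0
  eq          4.139   0.01062
  solve Keq expr → x = 0; check Q = 6.5820e-06
Then change container volume by factor 0.8 (V_new/V_old).
Step 3:
                  C         G
  init        5.174   0.01327
  Δ               0         0
  eq          5.174   0.01327
  solve Keq expr → x = 0; check Q = 6.5820e-06

Q₀ = 1.223; Q > K (proceeds reverse)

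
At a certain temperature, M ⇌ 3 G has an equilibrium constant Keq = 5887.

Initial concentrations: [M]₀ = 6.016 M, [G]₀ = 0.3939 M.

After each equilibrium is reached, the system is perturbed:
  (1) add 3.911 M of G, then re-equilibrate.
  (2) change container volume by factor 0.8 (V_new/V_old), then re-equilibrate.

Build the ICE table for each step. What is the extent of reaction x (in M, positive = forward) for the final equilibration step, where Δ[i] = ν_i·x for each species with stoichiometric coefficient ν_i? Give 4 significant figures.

x = -0.4469 M

Q₀ = 0.01016 vs Keq = 5887 ⇒ Q<K, forward
Step 1:
                   M          G
  Initial      6.016     0.3939
  Change      -5.287      15.86
  Equil       0.7294      16.25
  solve Keq expr → x = 5.287; check Q = 5887
Then add 3.911 M of G.
Step 2:
                   M          G
  Initial     0.7294      20.16
  Change      0.4189     -1.257
  Equil        1.148      18.91
  solve Keq expr → x = -0.4189; check Q = 5887
Then change container volume by factor 0.8 (V_new/V_old).
Step 3:
                   M          G
  Initial      1.435      23.64
  Change      0.4469     -1.341
  Equil        1.882      22.29
  solve Keq expr → x = -0.4469; check Q = 5887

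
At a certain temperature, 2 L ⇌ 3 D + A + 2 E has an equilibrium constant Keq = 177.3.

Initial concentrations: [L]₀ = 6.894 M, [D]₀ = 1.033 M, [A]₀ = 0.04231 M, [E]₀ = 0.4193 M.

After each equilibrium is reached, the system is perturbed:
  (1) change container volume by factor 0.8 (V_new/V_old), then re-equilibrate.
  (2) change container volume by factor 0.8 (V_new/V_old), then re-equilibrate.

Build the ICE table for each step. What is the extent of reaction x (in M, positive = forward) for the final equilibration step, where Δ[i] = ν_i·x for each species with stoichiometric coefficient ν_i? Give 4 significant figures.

x = -0.2745 M

Q₀ = 1.7252e-04 vs Keq = 177.3 ⇒ Q<K, forward
Step 1:
                    L           D           A           E
  init          6.894       1.033     0.04231      0.4193
  Δ            -2.943       4.415       1.472       2.943
  eq            3.951       5.448       1.514       3.362
  solve Keq expr → x = 1.472; check Q = 177.3
Then change container volume by factor 0.8 (V_new/V_old).
Step 2:
                    L           D           A           E
  init          4.939        6.81       1.892       4.203
  Δ            0.4767     -0.7151     -0.2384     -0.4767
  eq            5.415       6.095       1.654       3.726
  solve Keq expr → x = -0.2384; check Q = 177.3
Then change container volume by factor 0.8 (V_new/V_old).
Step 3:
                    L           D           A           E
  init          6.769       7.618       2.068       4.658
  Δ            0.5491     -0.8236     -0.2745     -0.5491
  eq            7.318       6.795       1.793       4.109
  solve Keq expr → x = -0.2745; check Q = 177.3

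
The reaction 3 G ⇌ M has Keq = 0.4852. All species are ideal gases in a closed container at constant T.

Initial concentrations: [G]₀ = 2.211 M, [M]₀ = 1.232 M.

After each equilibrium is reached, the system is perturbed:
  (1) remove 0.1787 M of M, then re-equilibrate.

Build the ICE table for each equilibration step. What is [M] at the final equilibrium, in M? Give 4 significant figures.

Q₀ = 0.114 vs Keq = 0.4852 ⇒ Q<K, forward
Step 1:
                  G         M
  init        2.211     1.232
  Δ         -0.7591     0.253
  eq          1.452     1.485
  solve Keq expr → x = 0.253; check Q = 0.4852
Then remove 0.1787 M of M.
Step 2:
                  G         M
  init        1.452     1.306
  Δ        -0.05434   0.01811
  eq          1.398     1.324
  solve Keq expr → x = 0.01811; check Q = 0.4852

[M]_eq = 1.324 M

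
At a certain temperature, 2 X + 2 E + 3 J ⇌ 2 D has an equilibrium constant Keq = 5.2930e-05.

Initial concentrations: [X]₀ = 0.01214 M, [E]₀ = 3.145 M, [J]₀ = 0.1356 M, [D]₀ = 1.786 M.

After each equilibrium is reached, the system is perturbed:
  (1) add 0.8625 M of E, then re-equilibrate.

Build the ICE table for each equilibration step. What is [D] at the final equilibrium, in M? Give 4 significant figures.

Q₀ = 8.7762e+05 vs Keq = 5.2930e-05 ⇒ Q>K, reverse
Step 1:
                    X           E           J           D
  Initial     0.01214       3.145      0.1356       1.786
  Change        1.572       1.572       2.358      -1.572
  Equil         1.584       4.717       2.494       0.214
  solve Keq expr → x = -0.786; check Q = 5.2930e-05
Then add 0.8625 M of E.
Step 2:
                    X           E           J           D
  Initial       1.584       5.579       2.494       0.214
  Change     -0.02743    -0.02743    -0.04114     0.02743
  Equil         1.557       5.552       2.452      0.2415
  solve Keq expr → x = 0.01371; check Q = 5.2930e-05

[D]_eq = 0.2415 M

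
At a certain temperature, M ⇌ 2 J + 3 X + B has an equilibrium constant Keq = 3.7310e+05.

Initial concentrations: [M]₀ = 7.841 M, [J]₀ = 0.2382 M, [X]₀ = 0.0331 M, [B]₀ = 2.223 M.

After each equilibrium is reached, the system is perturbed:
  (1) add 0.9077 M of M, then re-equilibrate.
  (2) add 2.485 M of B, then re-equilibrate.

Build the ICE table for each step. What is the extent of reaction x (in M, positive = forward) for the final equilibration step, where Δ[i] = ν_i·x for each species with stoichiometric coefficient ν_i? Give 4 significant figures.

Q₀ = 5.8336e-07 vs Keq = 3.7310e+05 ⇒ Q<K, forward
Step 1:
                   M          J          X          B
  I            7.841     0.2382     0.0331      2.223
  C           -4.415       8.83      13.25      4.415
  E            3.426      9.069      13.28      6.638
  solve Keq expr → x = 4.415; check Q = 3.7310e+05
Then add 0.9077 M of M.
Step 2:
                   M          J          X          B
  I            4.334      9.069      13.28      6.638
  C          -0.1584     0.3169     0.4753     0.1584
  E            4.175      9.385      13.75      6.797
  solve Keq expr → x = 0.1584; check Q = 3.7310e+05
Then add 2.485 M of B.
Step 3:
                   M          J          X          B
  I            4.175      9.385      13.75      9.282
  C            0.215    -0.4301    -0.6451     -0.215
  E             4.39      8.955      13.11      9.067
  solve Keq expr → x = -0.215; check Q = 3.7310e+05

x = -0.215 M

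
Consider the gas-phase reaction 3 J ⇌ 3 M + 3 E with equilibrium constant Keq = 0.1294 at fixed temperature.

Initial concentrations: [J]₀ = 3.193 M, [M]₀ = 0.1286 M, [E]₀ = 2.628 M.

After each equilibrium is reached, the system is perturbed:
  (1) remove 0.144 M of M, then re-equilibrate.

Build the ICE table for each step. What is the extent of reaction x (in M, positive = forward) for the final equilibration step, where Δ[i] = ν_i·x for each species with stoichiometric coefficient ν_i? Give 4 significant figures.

Q₀ = 0.001186 vs Keq = 0.1294 ⇒ Q<K, forward
Step 1:
                   J          M          E
  init         3.193     0.1286      2.628
  Δ          -0.3532     0.3532     0.3532
  eq            2.84     0.4818      2.981
  solve Keq expr → x = 0.1177; check Q = 0.1294
Then remove 0.144 M of M.
Step 2:
                   J          M          E
  init          2.84     0.3378      2.981
  Δ          -0.1091     0.1091     0.1091
  eq           2.731     0.4469       3.09
  solve Keq expr → x = 0.03638; check Q = 0.1294

x = 0.03638 M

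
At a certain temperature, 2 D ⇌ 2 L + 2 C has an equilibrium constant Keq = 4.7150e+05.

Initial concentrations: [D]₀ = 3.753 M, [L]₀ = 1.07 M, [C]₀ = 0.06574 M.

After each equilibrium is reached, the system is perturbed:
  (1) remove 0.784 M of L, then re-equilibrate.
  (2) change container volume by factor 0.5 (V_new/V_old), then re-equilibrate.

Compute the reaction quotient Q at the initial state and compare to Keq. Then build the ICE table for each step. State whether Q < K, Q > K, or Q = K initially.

Q₀ = 3.5129e-04; Q < K (proceeds forward)

Q₀ = 3.5129e-04 vs Keq = 4.7150e+05 ⇒ Q<K, forward
Step 1:
                    D           L           C
  init          3.753        1.07     0.06574
  Δ            -3.727       3.727       3.727
  eq          0.02649       4.797       3.792
  solve Keq expr → x = 1.863; check Q = 4.7150e+05
Then remove 0.784 M of L.
Step 2:
                    D           L           C
  init        0.02649       4.013       3.792
  Δ         -0.004281    0.004281    0.004281
  eq          0.02221       4.017       3.797
  solve Keq expr → x = 0.002141; check Q = 4.7150e+05
Then change container volume by factor 0.5 (V_new/V_old).
Step 3:
                    D           L           C
  init        0.04442       8.034       7.593
  Δ           0.04343    -0.04343    -0.04343
  eq          0.08785        7.99        7.55
  solve Keq expr → x = -0.02172; check Q = 4.7150e+05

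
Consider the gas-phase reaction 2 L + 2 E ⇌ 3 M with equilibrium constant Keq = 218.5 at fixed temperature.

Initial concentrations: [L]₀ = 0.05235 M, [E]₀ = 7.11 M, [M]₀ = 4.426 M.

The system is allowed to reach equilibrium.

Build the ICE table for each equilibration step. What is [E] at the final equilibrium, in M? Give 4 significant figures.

Q₀ = 625.8 vs Keq = 218.5 ⇒ Q>K, reverse
Step 1:
                    L           E           M
  init        0.05235        7.11       4.426
  Δ           0.03429     0.03429    -0.05143
  eq          0.08664       7.144       4.375
  solve Keq expr → x = -0.01714; check Q = 218.5

[E]_eq = 7.144 M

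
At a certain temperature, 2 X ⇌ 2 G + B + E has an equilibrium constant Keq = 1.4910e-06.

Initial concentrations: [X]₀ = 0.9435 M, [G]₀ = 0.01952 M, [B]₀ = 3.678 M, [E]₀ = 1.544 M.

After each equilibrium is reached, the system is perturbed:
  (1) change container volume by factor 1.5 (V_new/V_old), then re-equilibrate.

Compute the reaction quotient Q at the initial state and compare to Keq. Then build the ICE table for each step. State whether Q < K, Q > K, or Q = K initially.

Q₀ = 0.002431 vs Keq = 1.4910e-06 ⇒ Q>K, reverse
Step 1:
                  X         G         B         E
  Initial    0.9435   0.01952     3.678     1.544
  Change    0.01902  -0.01902 -0.009512 -0.009512
  Equil      0.9625 4.9537e-04     3.668     1.534
  solve Keq expr → x = -0.009512; check Q = 1.4910e-06
Then change container volume by factor 1.5 (V_new/V_old).
Step 2:
                  X         G         B         E
  Initial    0.6417 3.3024e-04     2.446     1.023
  Change  -1.6497e-04 1.6497e-04 8.2483e-05 8.2483e-05
  Equil      0.6415 4.9521e-04     2.446     1.023
  solve Keq expr → x = 8.2483e-05; check Q = 1.4910e-06

Q₀ = 0.002431; Q > K (proceeds reverse)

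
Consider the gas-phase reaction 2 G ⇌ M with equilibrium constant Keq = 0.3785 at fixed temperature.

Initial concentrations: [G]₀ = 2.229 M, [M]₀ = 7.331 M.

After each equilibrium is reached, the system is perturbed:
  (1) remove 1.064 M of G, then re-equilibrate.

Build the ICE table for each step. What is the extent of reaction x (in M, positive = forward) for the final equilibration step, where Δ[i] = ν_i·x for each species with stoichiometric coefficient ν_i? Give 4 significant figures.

x = -0.4572 M

Q₀ = 1.476 vs Keq = 0.3785 ⇒ Q>K, reverse
Step 1:
                    G           M
  init          2.229       7.331
  Δ              1.88     -0.9401
  eq            4.109       6.391
  solve Keq expr → x = -0.9401; check Q = 0.3785
Then remove 1.064 M of G.
Step 2:
                    G           M
  init          3.045       6.391
  Δ            0.9143     -0.4572
  eq            3.959       5.934
  solve Keq expr → x = -0.4572; check Q = 0.3785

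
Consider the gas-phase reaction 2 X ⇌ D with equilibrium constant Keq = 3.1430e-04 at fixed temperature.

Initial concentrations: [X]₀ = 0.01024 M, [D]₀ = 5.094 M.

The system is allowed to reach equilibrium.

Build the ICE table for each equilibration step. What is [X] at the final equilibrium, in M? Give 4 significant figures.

[X]_eq = 10.13 M

Q₀ = 4.8580e+04 vs Keq = 3.1430e-04 ⇒ Q>K, reverse
Step 1:
                  X         D
  I         0.01024     5.094
  C           10.12    -5.062
  E           10.13   0.03228
  solve Keq expr → x = -5.062; check Q = 3.1430e-04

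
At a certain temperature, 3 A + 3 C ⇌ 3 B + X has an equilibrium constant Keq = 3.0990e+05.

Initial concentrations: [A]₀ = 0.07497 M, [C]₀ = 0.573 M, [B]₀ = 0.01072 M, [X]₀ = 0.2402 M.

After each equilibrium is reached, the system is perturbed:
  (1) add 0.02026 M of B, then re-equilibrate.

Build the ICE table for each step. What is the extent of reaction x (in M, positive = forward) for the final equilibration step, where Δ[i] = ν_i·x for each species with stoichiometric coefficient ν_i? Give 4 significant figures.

Q₀ = 0.003733 vs Keq = 3.0990e+05 ⇒ Q<K, forward
Step 1:
                  A         C         B         X
  Initial   0.07497     0.573   0.01072    0.2402
  Change   -0.07337  -0.07337   0.07337   0.02446
  Equil    0.001597    0.4996   0.08409    0.2647
  solve Keq expr → x = 0.02446; check Q = 3.0990e+05
Then add 0.02026 M of B.
Step 2:
                  A         C         B         X
  Initial  0.001597    0.4996    0.1044    0.2647
  Change  3.7579e-04 3.7579e-04 -3.7579e-04 -1.2526e-04
  Equil    0.001973       0.5     0.104    0.2645
  solve Keq expr → x = -1.2526e-04; check Q = 3.0990e+05

x = -1.2526e-04 M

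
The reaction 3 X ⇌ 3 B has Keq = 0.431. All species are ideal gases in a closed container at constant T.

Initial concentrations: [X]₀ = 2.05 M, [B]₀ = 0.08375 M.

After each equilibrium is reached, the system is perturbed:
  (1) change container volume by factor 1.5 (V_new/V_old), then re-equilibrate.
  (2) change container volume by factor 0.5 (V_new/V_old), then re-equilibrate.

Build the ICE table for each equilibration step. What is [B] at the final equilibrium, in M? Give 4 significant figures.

[B]_eq = 1.224 M

Q₀ = 6.8186e-05 vs Keq = 0.431 ⇒ Q<K, forward
Step 1:
                    X           B
  init           2.05     0.08375
  Δ           -0.8344      0.8344
  eq            1.216      0.9182
  solve Keq expr → x = 0.2781; check Q = 0.431
Then change container volume by factor 1.5 (V_new/V_old).
Step 2:
                    X           B
  init         0.8104      0.6121
  Δ                 0           0
  eq           0.8104      0.6121
  solve Keq expr → x = 0; check Q = 0.431
Then change container volume by factor 0.5 (V_new/V_old).
Step 3:
                    X           B
  init          1.621       1.224
  Δ                 0           0
  eq            1.621       1.224
  solve Keq expr → x = 0; check Q = 0.431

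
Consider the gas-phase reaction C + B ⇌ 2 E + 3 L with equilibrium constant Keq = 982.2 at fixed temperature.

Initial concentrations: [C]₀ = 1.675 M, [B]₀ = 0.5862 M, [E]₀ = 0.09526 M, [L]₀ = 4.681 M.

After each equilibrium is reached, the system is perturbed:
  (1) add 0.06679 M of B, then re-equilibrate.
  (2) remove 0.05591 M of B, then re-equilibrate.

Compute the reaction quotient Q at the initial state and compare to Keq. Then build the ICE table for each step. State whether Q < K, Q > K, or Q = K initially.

Q₀ = 0.9479; Q < K (proceeds forward)

Q₀ = 0.9479 vs Keq = 982.2 ⇒ Q<K, forward
Step 1:
                    C           B           E           L
  I             1.675      0.5862     0.09526       4.681
  C           -0.4287     -0.4287      0.8574       1.286
  E             1.246      0.1575      0.9526       5.967
  solve Keq expr → x = 0.4287; check Q = 982.2
Then add 0.06679 M of B.
Step 2:
                    C           B           E           L
  I             1.246      0.2243      0.9526       5.967
  C          -0.03162    -0.03162     0.06324     0.09485
  E             1.215      0.1927       1.016       6.062
  solve Keq expr → x = 0.03162; check Q = 982.2
Then remove 0.05591 M of B.
Step 3:
                    C           B           E           L
  I             1.215      0.1368       1.016       6.062
  C           0.02628     0.02628    -0.05257    -0.07885
  E             1.241      0.1631      0.9633       5.983
  solve Keq expr → x = -0.02628; check Q = 982.2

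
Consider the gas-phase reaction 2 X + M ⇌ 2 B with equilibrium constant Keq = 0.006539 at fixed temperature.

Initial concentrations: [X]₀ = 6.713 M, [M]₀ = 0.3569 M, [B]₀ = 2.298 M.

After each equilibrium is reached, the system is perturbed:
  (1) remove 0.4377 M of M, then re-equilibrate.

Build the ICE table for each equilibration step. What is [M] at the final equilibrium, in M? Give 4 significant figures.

[M]_eq = 0.7697 M

Q₀ = 0.3283 vs Keq = 0.006539 ⇒ Q>K, reverse
Step 1:
                    X           M           B
  I             6.713      0.3569       2.298
  C              1.58      0.7899       -1.58
  E             8.293       1.147      0.7181
  solve Keq expr → x = -0.7899; check Q = 0.006539
Then remove 0.4377 M of M.
Step 2:
                    X           M           B
  I             8.293      0.7091      0.7181
  C            0.1212      0.0606     -0.1212
  E             8.414      0.7697      0.5969
  solve Keq expr → x = -0.0606; check Q = 0.006539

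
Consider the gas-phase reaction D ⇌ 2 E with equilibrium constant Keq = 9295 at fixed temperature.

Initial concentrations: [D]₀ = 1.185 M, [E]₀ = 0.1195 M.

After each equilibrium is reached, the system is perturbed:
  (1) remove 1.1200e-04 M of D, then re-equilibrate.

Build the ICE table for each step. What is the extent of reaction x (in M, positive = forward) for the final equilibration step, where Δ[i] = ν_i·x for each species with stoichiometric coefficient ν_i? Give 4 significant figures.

x = -1.1188e-04 M

Q₀ = 0.01205 vs Keq = 9295 ⇒ Q<K, forward
Step 1:
                  D         E
  Initial     1.185    0.1195
  Change     -1.184     2.369
  Equil   6.6605e-04     2.488
  solve Keq expr → x = 1.184; check Q = 9295
Then remove 1.1200e-04 M of D.
Step 2:
                  D         E
  Initial 5.5405e-04     2.488
  Change  1.1188e-04 -2.2376e-04
  Equil   6.6594e-04     2.488
  solve Keq expr → x = -1.1188e-04; check Q = 9295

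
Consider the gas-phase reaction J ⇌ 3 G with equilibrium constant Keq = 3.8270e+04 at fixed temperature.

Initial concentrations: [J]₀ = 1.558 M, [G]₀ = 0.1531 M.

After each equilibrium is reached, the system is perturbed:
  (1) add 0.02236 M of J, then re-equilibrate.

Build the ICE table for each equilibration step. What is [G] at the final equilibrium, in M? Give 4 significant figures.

[G]_eq = 4.885 M

Q₀ = 0.002303 vs Keq = 3.8270e+04 ⇒ Q<K, forward
Step 1:
                  J         G
  I           1.558    0.1531
  C          -1.555     4.665
  E        0.002923     4.818
  solve Keq expr → x = 1.555; check Q = 3.8270e+04
Then add 0.02236 M of J.
Step 2:
                  J         G
  I         0.02528     4.818
  C        -0.02224   0.06671
  E        0.003046     4.885
  solve Keq expr → x = 0.02224; check Q = 3.8270e+04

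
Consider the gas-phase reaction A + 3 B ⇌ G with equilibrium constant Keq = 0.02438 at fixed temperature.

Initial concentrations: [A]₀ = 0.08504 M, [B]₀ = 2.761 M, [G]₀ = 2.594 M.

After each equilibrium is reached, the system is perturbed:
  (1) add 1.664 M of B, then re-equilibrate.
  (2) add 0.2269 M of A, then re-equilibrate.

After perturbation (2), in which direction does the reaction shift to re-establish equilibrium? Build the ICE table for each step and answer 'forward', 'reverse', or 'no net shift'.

Direction: forward

Q₀ = 1.449 vs Keq = 0.02438 ⇒ Q>K, reverse
Step 1:
                  A         B         G
  I         0.08504     2.761     2.594
  C          0.6598     1.979   -0.6598
  E          0.7448      4.74     1.934
  solve Keq expr → x = -0.6598; check Q = 0.02438
Then add 1.664 M of B.
Step 2:
                  A         B         G
  I          0.7448     6.404     1.934
  C         -0.2496   -0.7488    0.2496
  E          0.4952     5.655     2.184
  solve Keq expr → x = 0.2496; check Q = 0.02438
Then add 0.2269 M of A.
Step 3:
                  A         B         G
  I          0.7221     5.655     2.184
  C         -0.1053   -0.3159    0.1053
  E          0.6168      5.34     2.289
  solve Keq expr → x = 0.1053; check Q = 0.02438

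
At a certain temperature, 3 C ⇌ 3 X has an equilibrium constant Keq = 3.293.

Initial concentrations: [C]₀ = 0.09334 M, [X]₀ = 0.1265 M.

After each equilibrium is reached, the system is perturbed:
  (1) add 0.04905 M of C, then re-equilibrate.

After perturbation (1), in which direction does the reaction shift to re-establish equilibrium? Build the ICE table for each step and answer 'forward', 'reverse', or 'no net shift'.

Q₀ = 2.489 vs Keq = 3.293 ⇒ Q<K, forward
Step 1:
                    C           X
  I           0.09334      0.1265
  C         -0.004971    0.004971
  E           0.08837      0.1315
  solve Keq expr → x = 0.001657; check Q = 3.293
Then add 0.04905 M of C.
Step 2:
                    C           X
  I            0.1374      0.1315
  C          -0.02933     0.02933
  E            0.1081      0.1608
  solve Keq expr → x = 0.009778; check Q = 3.293

Direction: forward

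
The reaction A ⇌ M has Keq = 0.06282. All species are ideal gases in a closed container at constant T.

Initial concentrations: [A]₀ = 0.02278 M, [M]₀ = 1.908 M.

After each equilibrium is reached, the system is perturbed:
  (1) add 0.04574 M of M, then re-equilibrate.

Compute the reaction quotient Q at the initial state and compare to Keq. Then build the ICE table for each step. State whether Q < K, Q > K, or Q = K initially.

Q₀ = 83.76 vs Keq = 0.06282 ⇒ Q>K, reverse
Step 1:
                    A           M
  Initial     0.02278       1.908
  Change        1.794      -1.794
  Equil         1.817      0.1141
  solve Keq expr → x = -1.794; check Q = 0.06282
Then add 0.04574 M of M.
Step 2:
                    A           M
  Initial       1.817      0.1599
  Change      0.04304    -0.04304
  Equil          1.86      0.1168
  solve Keq expr → x = -0.04304; check Q = 0.06282

Q₀ = 83.76; Q > K (proceeds reverse)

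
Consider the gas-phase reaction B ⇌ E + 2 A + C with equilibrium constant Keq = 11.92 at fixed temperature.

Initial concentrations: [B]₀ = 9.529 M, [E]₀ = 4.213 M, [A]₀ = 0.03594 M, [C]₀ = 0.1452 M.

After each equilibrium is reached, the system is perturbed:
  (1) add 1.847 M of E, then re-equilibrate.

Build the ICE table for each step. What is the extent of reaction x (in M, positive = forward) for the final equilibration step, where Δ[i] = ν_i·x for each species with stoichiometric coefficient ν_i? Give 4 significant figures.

x = -0.1261 M

Q₀ = 8.2921e-05 vs Keq = 11.92 ⇒ Q<K, forward
Step 1:
                  B         E         A         C
  I           9.529     4.213   0.03594    0.1452
  C          -1.545     1.545     3.091     1.545
  E           7.984     5.758     3.127     1.691
  solve Keq expr → x = 1.545; check Q = 11.92
Then add 1.847 M of E.
Step 2:
                  B         E         A         C
  I           7.984     7.605     3.127     1.691
  C          0.1261   -0.1261   -0.2523   -0.1261
  E            8.11     7.479     2.874     1.564
  solve Keq expr → x = -0.1261; check Q = 11.92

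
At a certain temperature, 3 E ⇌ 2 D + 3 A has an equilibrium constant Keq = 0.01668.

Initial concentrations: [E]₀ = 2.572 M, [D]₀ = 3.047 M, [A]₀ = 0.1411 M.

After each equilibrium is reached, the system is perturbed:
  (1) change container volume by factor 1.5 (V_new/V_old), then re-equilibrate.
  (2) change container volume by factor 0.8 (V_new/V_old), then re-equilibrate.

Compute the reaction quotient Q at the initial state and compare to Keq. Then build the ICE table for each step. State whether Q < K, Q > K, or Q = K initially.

Q₀ = 0.001533; Q < K (proceeds forward)

Q₀ = 0.001533 vs Keq = 0.01668 ⇒ Q<K, forward
Step 1:
                  E         D         A
  Initial     2.572     3.047    0.1411
  Change    -0.1475   0.09831    0.1475
  Equil       2.425     3.145    0.2886
  solve Keq expr → x = 0.04916; check Q = 0.01668
Then change container volume by factor 1.5 (V_new/V_old).
Step 2:
                  E         D         A
  Initial     1.616     2.097    0.1924
  Change   -0.04947   0.03298   0.04947
  Equil       1.567      2.13    0.2418
  solve Keq expr → x = 0.01649; check Q = 0.01668
Then change container volume by factor 0.8 (V_new/V_old).
Step 3:
                  E         D         A
  Initial     1.959     2.662    0.3023
  Change    0.03548  -0.02366  -0.03548
  Equil       1.994     2.639    0.2668
  solve Keq expr → x = -0.01183; check Q = 0.01668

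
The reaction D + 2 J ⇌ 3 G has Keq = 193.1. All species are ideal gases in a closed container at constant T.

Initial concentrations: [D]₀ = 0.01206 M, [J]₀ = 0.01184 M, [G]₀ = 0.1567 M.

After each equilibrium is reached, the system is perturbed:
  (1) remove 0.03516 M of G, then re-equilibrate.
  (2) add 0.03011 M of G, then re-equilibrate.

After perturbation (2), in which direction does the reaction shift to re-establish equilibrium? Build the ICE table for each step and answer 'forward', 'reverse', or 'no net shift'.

Direction: reverse

Q₀ = 2276 vs Keq = 193.1 ⇒ Q>K, reverse
Step 1:
                    D           J           G
  Initial     0.01206     0.01184      0.1567
  Change     0.007061     0.01412    -0.02118
  Equil       0.01912     0.02596      0.1355
  solve Keq expr → x = -0.007061; check Q = 193.1
Then remove 0.03516 M of G.
Step 2:
                    D           J           G
  Initial     0.01912     0.02596      0.1004
  Change    -0.002846   -0.005692    0.008538
  Equil       0.01628     0.02027      0.1089
  solve Keq expr → x = 0.002846; check Q = 193.1
Then add 0.03011 M of G.
Step 3:
                    D           J           G
  Initial     0.01628     0.02027       0.139
  Change     0.002436    0.004873   -0.007309
  Equil       0.01871     0.02514      0.1317
  solve Keq expr → x = -0.002436; check Q = 193.1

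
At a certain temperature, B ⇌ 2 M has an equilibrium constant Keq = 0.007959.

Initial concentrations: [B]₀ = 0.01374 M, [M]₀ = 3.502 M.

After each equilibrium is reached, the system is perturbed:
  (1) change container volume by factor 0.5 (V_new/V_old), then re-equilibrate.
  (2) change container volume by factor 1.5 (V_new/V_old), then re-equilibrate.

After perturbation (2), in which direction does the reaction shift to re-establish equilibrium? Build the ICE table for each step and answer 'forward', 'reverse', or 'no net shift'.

Q₀ = 892.6 vs Keq = 0.007959 ⇒ Q>K, reverse
Step 1:
                  B         M
  I         0.01374     3.502
  C           1.693    -3.385
  E           1.706    0.1165
  solve Keq expr → x = -1.693; check Q = 0.007959
Then change container volume by factor 0.5 (V_new/V_old).
Step 2:
                  B         M
  I           3.413    0.2331
  C         0.03373  -0.06746
  E           3.447    0.1656
  solve Keq expr → x = -0.03373; check Q = 0.007959
Then change container volume by factor 1.5 (V_new/V_old).
Step 3:
                  B         M
  I           2.298    0.1104
  C        -0.01223   0.02446
  E           2.286    0.1349
  solve Keq expr → x = 0.01223; check Q = 0.007959

Direction: forward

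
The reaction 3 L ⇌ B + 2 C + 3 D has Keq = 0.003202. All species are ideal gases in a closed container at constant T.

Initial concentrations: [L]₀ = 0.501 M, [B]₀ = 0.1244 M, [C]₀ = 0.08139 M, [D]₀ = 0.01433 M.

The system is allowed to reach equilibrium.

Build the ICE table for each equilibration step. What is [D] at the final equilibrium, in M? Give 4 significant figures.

[D]_eq = 0.2145 M

Q₀ = 1.9284e-08 vs Keq = 0.003202 ⇒ Q<K, forward
Step 1:
                   L          B          C          D
  Initial      0.501     0.1244    0.08139    0.01433
  Change     -0.2002    0.06674     0.1335     0.2002
  Equil       0.3008     0.1911     0.2149     0.2145
  solve Keq expr → x = 0.06674; check Q = 0.003202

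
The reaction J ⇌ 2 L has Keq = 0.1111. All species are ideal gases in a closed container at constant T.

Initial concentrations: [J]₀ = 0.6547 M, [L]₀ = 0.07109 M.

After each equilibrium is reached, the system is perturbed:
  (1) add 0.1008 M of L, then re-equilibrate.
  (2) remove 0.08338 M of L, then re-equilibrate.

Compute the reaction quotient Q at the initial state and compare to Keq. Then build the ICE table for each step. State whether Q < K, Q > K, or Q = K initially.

Q₀ = 0.007719; Q < K (proceeds forward)

Q₀ = 0.007719 vs Keq = 0.1111 ⇒ Q<K, forward
Step 1:
                    J           L
  I            0.6547     0.07109
  C          -0.08972      0.1794
  E             0.565      0.2505
  solve Keq expr → x = 0.08972; check Q = 0.1111
Then add 0.1008 M of L.
Step 2:
                    J           L
  I             0.565      0.3513
  C           0.04546    -0.09092
  E            0.6104      0.2604
  solve Keq expr → x = -0.04546; check Q = 0.1111
Then remove 0.08338 M of L.
Step 3:
                    J           L
  I            0.6104       0.177
  C          -0.03761     0.07523
  E            0.5728      0.2523
  solve Keq expr → x = 0.03761; check Q = 0.1111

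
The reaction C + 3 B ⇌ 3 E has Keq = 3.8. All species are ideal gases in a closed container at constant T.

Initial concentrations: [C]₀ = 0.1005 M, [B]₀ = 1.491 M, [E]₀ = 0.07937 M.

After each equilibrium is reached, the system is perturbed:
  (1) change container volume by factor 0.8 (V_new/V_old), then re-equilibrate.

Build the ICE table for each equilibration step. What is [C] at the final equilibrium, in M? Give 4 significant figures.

Q₀ = 0.001501 vs Keq = 3.8 ⇒ Q<K, forward
Step 1:
                  C         B         E
  init       0.1005     1.491   0.07937
  Δ        -0.09357   -0.2807    0.2807
  eq        0.00693      1.21    0.3601
  solve Keq expr → x = 0.09357; check Q = 3.8
Then change container volume by factor 0.8 (V_new/V_old).
Step 2:
                  C         B         E
  init     0.008663     1.513    0.4501
  Δ       -0.001465 -0.004395  0.004395
  eq       0.007198     1.508    0.4545
  solve Keq expr → x = 0.001465; check Q = 3.8

[C]_eq = 0.007198 M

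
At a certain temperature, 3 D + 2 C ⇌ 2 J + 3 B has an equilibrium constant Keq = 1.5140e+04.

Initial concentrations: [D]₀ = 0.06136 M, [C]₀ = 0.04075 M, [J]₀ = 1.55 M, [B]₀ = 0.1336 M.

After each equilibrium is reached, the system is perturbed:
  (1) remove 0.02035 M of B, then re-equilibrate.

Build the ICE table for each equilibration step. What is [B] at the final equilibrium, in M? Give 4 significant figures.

Q₀ = 1.4934e+04 vs Keq = 1.5140e+04 ⇒ Q<K, forward
Step 1:
                  D         C         J         B
  I         0.06136   0.04075      1.55    0.1336
  C       -1.3057e-04 -8.7048e-05 8.7048e-05 1.3057e-04
  E         0.06123   0.04066      1.55    0.1337
  solve Keq expr → x = 4.3524e-05; check Q = 1.5140e+04
Then remove 0.02035 M of B.
Step 2:
                  D         C         J         B
  I         0.06123   0.04066      1.55    0.1134
  C       -0.004433 -0.002955  0.002955  0.004433
  E          0.0568   0.03771     1.553    0.1178
  solve Keq expr → x = 0.001478; check Q = 1.5140e+04

[B]_eq = 0.1178 M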